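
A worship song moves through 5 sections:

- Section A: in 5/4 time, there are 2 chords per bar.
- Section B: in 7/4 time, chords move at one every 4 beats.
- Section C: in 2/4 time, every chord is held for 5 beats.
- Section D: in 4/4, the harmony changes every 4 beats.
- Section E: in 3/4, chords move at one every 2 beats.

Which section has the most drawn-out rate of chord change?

Section C

A: each chord is 2.5 beats in 5/4, so 2 per bar.
B: each chord is 4 beats in 7/4, so 1.75 per bar.
C: each chord is 5 beats in 2/4, so 0.4 per bar.
D: each chord is 4 beats in 4/4, so 1 per bar.
E: each chord is 2 beats in 3/4, so 1.5 per bar.
Slowest is C at 0.4 chords/bar.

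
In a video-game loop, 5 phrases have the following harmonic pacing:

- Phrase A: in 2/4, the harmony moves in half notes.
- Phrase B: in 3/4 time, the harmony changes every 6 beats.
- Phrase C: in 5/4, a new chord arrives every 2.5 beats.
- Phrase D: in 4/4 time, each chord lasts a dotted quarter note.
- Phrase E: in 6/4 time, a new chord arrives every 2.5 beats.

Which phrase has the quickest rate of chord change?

Phrase D

A: each chord is 2 beats in 2/4, so 1 per bar.
B: each chord is 6 beats in 3/4, so 0.5 per bar.
C: each chord is 2.5 beats in 5/4, so 2 per bar.
D: each chord is 1.5 beats in 4/4, so 8/3 per bar.
E: each chord is 2.5 beats in 6/4, so 2.4 per bar.
Fastest is D at 8/3 chords/bar.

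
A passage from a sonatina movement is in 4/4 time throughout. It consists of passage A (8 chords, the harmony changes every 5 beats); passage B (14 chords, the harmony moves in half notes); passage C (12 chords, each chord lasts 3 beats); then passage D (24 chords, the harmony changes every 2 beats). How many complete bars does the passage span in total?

38 bars

A: 8 × 5 = 40 beats = 10 bars.
B: 14 × 2 = 28 beats = 7 bars.
C: 12 × 3 = 36 beats = 9 bars.
D: 24 × 2 = 48 beats = 12 bars.
Total: 10 + 7 + 9 + 12 = 38 bars.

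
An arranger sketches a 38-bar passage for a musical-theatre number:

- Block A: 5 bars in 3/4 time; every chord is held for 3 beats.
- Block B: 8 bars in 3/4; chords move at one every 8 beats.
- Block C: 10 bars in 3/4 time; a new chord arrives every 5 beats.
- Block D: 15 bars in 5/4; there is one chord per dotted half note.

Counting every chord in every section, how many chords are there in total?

A: 5 bars × 3 beats = 15 beats; 3 beats/chord → 5 chords.
B: 8 bars × 3 beats = 24 beats; 8 beats/chord → 3 chords.
C: 10 bars × 3 beats = 30 beats; 5 beats/chord → 6 chords.
D: 15 bars × 5 beats = 75 beats; 3 beats/chord → 25 chords.
Total: 5 + 3 + 6 + 25 = 39.

39 chords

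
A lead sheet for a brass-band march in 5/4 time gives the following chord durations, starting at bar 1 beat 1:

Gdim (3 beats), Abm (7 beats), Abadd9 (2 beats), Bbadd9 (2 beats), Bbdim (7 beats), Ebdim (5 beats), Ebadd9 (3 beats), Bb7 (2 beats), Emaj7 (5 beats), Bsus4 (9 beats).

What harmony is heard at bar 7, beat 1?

Bb7

Beat 1 of bar 7 is beat (7−1)×5 + 1 = 31 overall.
Running totals: Gdim ends at 3, Abm ends at 10, Abadd9 ends at 12, Bbadd9 ends at 14, Bbdim ends at 21, Ebdim ends at 26, Ebadd9 ends at 29, Bb7 ends at 31.
Beat 31 falls within Bb7.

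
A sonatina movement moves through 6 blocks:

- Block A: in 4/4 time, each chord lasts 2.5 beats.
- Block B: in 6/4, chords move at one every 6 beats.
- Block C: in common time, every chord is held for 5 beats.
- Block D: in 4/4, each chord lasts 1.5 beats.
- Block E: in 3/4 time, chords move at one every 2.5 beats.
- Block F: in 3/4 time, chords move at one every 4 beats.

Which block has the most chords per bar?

A: 4 beats/bar ÷ 2.5 beats/chord = 1.6 chords/bar.
B: 6 beats/bar ÷ 6 beats/chord = 1 chord/bar.
C: 4 beats/bar ÷ 5 beats/chord = 0.8 chords/bar.
D: 4 beats/bar ÷ 1.5 beats/chord = 8/3 chords/bar.
E: 3 beats/bar ÷ 2.5 beats/chord = 1.2 chords/bar.
F: 3 beats/bar ÷ 4 beats/chord = 0.75 chords/bar.
Fastest is D at 8/3 chords/bar.

Block D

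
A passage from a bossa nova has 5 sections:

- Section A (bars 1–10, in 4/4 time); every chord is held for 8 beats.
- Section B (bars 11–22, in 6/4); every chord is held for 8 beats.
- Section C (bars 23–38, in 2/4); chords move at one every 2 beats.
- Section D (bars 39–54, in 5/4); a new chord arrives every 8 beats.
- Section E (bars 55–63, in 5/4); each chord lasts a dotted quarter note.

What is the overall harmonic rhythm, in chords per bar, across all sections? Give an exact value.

10/9 chords per bar

A: 10 bars of 4 beats is 40 beats; at 8 beats each that's 5 chords.
B: 12 bars of 6 beats is 72 beats; at 8 beats each that's 9 chords.
C: 16 bars of 2 beats is 32 beats; at 2 beats each that's 16 chords.
D: 16 bars of 5 beats is 80 beats; at 8 beats each that's 10 chords.
E: 9 bars of 5 beats is 45 beats; at 1.5 beats each that's 30 chords.
Overall: 70 chords over 63 bars → 70/63 = 10/9 chords per bar.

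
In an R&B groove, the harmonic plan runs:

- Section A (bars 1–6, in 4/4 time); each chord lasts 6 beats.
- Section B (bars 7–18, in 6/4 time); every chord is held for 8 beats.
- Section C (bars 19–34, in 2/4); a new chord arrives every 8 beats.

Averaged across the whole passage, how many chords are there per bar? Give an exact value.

0.5 chords per bar

A: 6 × 4 = 24 beats ÷ 6 = 4 chords.
B: 12 × 6 = 72 beats ÷ 8 = 9 chords.
C: 16 × 2 = 32 beats ÷ 8 = 4 chords.
Overall: 17 chords over 34 bars → 17/34 = 0.5 chords per bar.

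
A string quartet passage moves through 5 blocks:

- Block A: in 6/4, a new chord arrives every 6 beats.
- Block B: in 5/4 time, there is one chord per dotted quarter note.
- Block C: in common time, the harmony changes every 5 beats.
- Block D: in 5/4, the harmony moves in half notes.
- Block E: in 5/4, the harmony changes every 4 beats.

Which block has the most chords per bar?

A: 6/6 = 1 chord/bar.
B: 5/1.5 = 10/3 chords/bar.
C: 4/5 = 0.8 chords/bar.
D: 5/2 = 2.5 chords/bar.
E: 5/4 = 1.25 chords/bar.
Fastest is B at 10/3 chords/bar.

Block B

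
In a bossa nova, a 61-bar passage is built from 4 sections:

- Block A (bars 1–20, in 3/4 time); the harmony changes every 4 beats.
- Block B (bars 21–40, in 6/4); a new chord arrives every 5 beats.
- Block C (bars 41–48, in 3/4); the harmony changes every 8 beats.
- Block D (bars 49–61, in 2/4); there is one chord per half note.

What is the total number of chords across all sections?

A: 20·3 = 60 beats, 60/4 = 15 chords.
B: 20·6 = 120 beats, 120/5 = 24 chords.
C: 8·3 = 24 beats, 24/8 = 3 chords.
D: 13·2 = 26 beats, 26/2 = 13 chords.
Total: 15 + 24 + 3 + 13 = 55.

55 chords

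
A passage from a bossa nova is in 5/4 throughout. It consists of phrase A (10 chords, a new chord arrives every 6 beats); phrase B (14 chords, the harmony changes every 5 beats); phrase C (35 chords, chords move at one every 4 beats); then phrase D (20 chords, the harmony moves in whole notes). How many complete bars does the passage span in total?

70 bars

A: 10 × 6 = 60 beats = 12 bars.
B: 14 × 5 = 70 beats = 14 bars.
C: 35 × 4 = 140 beats = 28 bars.
D: 20 × 4 = 80 beats = 16 bars.
Total: 12 + 14 + 28 + 16 = 70 bars.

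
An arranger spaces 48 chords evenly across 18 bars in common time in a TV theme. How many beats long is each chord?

18 bars × 4 beats/bar = 72 beats total.
72 beats ÷ 48 chords = 1.5 beats per chord.
(That is a dotted quarter note.)

1.5 beats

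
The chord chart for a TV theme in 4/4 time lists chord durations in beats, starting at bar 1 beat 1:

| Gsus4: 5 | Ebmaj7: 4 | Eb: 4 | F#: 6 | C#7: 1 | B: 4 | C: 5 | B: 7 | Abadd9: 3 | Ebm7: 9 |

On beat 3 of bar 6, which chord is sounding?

B

Beat 3 of bar 6 is beat (6−1)×4 + 3 = 23 overall.
Running totals: Gsus4 ends at 5, Ebmaj7 ends at 9, Eb ends at 13, F# ends at 19, C#7 ends at 20, B ends at 24.
Beat 23 falls within B.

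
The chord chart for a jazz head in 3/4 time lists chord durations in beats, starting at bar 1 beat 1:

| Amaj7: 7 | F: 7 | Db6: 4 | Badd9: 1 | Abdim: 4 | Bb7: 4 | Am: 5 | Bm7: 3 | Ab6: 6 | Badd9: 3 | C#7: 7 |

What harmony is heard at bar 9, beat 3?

Bb7

Beat 3 of bar 9 is beat (9−1)×3 + 3 = 27 overall.
Running totals: Amaj7 ends at 7, F ends at 14, Db6 ends at 18, Badd9 ends at 19, Abdim ends at 23, Bb7 ends at 27.
Beat 27 falls within Bb7.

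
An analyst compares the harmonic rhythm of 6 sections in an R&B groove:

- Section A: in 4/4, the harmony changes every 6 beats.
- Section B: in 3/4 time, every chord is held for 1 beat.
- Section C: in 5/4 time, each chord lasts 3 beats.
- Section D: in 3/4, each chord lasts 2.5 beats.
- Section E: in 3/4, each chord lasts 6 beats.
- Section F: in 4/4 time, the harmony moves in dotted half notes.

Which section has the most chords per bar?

A: 4/6 = 2/3 chords/bar.
B: 3/1 = 3 chords/bar.
C: 5/3 = 5/3 chords/bar.
D: 3/2.5 = 1.2 chords/bar.
E: 3/6 = 0.5 chords/bar.
F: 4/3 = 4/3 chords/bar.
Fastest is B at 3 chords/bar.

Section B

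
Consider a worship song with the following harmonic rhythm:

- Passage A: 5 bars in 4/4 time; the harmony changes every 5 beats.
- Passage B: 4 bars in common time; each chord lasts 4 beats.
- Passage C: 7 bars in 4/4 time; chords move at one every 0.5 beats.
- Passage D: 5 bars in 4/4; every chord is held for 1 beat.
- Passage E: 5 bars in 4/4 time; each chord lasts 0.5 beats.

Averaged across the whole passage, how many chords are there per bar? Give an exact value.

A: 5 bars of 4 beats is 20 beats; at 5 beats each that's 4 chords.
B: 4 bars of 4 beats is 16 beats; at 4 beats each that's 4 chords.
C: 7 bars of 4 beats is 28 beats; at 0.5 beats each that's 56 chords.
D: 5 bars of 4 beats is 20 beats; at 1 beat each that's 20 chords.
E: 5 bars of 4 beats is 20 beats; at 0.5 beats each that's 40 chords.
Overall: 124 chords over 26 bars → 124/26 = 62/13 chords per bar.

62/13 chords per bar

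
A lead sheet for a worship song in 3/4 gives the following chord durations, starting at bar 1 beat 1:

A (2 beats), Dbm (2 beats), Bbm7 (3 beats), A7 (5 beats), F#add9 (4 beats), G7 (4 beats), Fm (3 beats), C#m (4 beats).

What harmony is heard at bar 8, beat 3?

C#m

Beat 3 of bar 8 is beat (8−1)×3 + 3 = 24 overall.
Running totals: A ends at 2, Dbm ends at 4, Bbm7 ends at 7, A7 ends at 12, F#add9 ends at 16, G7 ends at 20, Fm ends at 23, C#m ends at 27.
Beat 24 falls within C#m.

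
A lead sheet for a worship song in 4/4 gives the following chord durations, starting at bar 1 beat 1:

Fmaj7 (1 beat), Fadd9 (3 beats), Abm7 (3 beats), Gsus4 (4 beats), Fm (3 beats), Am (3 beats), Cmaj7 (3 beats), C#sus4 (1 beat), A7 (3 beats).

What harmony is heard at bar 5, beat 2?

Beat 2 of bar 5 is beat (5−1)×4 + 2 = 18 overall.
Running totals: Fmaj7 ends at 1, Fadd9 ends at 4, Abm7 ends at 7, Gsus4 ends at 11, Fm ends at 14, Am ends at 17, Cmaj7 ends at 20.
Beat 18 falls within Cmaj7.

Cmaj7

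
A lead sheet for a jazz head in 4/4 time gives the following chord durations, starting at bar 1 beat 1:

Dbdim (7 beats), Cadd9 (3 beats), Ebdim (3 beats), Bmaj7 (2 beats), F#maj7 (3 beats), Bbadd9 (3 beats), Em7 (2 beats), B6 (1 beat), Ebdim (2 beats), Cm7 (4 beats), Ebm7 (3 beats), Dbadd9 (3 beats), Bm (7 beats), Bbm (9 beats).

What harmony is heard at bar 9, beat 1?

Ebm7

Beat 1 of bar 9 is beat (9−1)×4 + 1 = 33 overall.
Running totals: Dbdim ends at 7, Cadd9 ends at 10, Ebdim ends at 13, Bmaj7 ends at 15, F#maj7 ends at 18, Bbadd9 ends at 21, Em7 ends at 23, B6 ends at 24, Ebdim ends at 26, Cm7 ends at 30, Ebm7 ends at 33.
Beat 33 falls within Ebm7.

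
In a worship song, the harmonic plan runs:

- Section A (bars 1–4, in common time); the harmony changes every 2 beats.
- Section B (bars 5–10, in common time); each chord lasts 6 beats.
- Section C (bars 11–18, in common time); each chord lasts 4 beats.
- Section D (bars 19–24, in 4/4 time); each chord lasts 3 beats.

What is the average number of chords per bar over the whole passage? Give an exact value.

A: 4 bars of 4 beats is 16 beats; at 2 beats each that's 8 chords.
B: 6 bars of 4 beats is 24 beats; at 6 beats each that's 4 chords.
C: 8 bars of 4 beats is 32 beats; at 4 beats each that's 8 chords.
D: 6 bars of 4 beats is 24 beats; at 3 beats each that's 8 chords.
Overall: 28 chords over 24 bars → 28/24 = 7/6 chords per bar.

7/6 chords per bar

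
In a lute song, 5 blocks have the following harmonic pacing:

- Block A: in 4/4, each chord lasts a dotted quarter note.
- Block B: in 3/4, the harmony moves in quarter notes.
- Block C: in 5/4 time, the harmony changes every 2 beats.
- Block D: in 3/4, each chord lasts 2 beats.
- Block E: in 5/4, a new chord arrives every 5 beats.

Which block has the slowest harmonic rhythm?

A: 4 beats/bar ÷ 1.5 beats/chord = 8/3 chords/bar.
B: 3 beats/bar ÷ 1 beat/chord = 3 chords/bar.
C: 5 beats/bar ÷ 2 beats/chord = 2.5 chords/bar.
D: 3 beats/bar ÷ 2 beats/chord = 1.5 chords/bar.
E: 5 beats/bar ÷ 5 beats/chord = 1 chord/bar.
Slowest is E at 1 chords/bar.

Block E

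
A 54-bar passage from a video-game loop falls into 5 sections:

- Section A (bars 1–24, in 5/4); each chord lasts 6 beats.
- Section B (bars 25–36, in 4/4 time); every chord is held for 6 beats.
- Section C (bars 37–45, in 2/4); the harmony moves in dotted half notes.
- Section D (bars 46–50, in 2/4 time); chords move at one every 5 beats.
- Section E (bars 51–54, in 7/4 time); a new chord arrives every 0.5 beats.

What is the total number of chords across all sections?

92 chords

A has 120 beats and chords last 6 each, so 20 chords.
B has 48 beats and chords last 6 each, so 8 chords.
C has 18 beats and chords last 3 each, so 6 chords.
D has 10 beats and chords last 5 each, so 2 chords.
E has 28 beats and chords last 0.5 each, so 56 chords.
Total: 20 + 8 + 6 + 2 + 56 = 92.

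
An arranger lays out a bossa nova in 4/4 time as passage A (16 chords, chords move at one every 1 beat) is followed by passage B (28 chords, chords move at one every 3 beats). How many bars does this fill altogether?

25 bars

A: 16 × 1 = 16 beats = 4 bars.
B: 28 × 3 = 84 beats = 21 bars.
Total: 4 + 21 = 25 bars.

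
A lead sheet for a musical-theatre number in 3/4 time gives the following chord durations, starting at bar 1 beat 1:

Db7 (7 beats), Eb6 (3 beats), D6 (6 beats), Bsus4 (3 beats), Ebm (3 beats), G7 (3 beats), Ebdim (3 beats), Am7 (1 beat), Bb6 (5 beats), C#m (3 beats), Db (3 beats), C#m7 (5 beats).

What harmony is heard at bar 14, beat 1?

Beat 1 of bar 14 is beat (14−1)×3 + 1 = 40 overall.
Running totals: Db7 ends at 7, Eb6 ends at 10, D6 ends at 16, Bsus4 ends at 19, Ebm ends at 22, G7 ends at 25, Ebdim ends at 28, Am7 ends at 29, Bb6 ends at 34, C#m ends at 37, Db ends at 40.
Beat 40 falls within Db.

Db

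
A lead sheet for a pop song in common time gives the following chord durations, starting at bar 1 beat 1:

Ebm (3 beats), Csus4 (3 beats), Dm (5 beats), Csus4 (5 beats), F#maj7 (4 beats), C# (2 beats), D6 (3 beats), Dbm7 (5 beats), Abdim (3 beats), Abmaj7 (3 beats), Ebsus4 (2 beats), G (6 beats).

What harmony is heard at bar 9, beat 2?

Beat 2 of bar 9 is beat (9−1)×4 + 2 = 34 overall.
Running totals: Ebm ends at 3, Csus4 ends at 6, Dm ends at 11, Csus4 ends at 16, F#maj7 ends at 20, C# ends at 22, D6 ends at 25, Dbm7 ends at 30, Abdim ends at 33, Abmaj7 ends at 36.
Beat 34 falls within Abmaj7.

Abmaj7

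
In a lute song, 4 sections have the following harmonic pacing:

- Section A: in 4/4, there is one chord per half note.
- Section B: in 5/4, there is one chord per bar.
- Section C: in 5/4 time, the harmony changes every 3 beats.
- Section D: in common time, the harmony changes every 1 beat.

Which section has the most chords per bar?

Section D

A: 4 beats/bar ÷ 2 beats/chord = 2 chords/bar.
B: 5 beats/bar ÷ 5 beats/chord = 1 chord/bar.
C: 5 beats/bar ÷ 3 beats/chord = 5/3 chords/bar.
D: 4 beats/bar ÷ 1 beat/chord = 4 chords/bar.
Fastest is D at 4 chords/bar.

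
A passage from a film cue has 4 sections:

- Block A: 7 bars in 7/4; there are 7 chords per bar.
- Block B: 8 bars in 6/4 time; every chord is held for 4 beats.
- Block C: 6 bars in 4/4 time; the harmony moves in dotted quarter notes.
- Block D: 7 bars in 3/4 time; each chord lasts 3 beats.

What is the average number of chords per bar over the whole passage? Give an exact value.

3 chords per bar

A: 7 bars of 7 beats is 49 beats; at 1 beat each that's 49 chords.
B: 8 bars of 6 beats is 48 beats; at 4 beats each that's 12 chords.
C: 6 bars of 4 beats is 24 beats; at 1.5 beats each that's 16 chords.
D: 7 bars of 3 beats is 21 beats; at 3 beats each that's 7 chords.
Overall: 84 chords over 28 bars → 84/28 = 3 chords per bar.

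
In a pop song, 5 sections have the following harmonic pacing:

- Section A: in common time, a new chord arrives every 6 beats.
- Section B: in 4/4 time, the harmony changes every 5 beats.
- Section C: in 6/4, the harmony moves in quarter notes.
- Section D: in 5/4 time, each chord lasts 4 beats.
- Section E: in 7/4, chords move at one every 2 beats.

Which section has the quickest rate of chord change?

A: 4 beats/bar ÷ 6 beats/chord = 2/3 chords/bar.
B: 4 beats/bar ÷ 5 beats/chord = 0.8 chords/bar.
C: 6 beats/bar ÷ 1 beat/chord = 6 chords/bar.
D: 5 beats/bar ÷ 4 beats/chord = 1.25 chords/bar.
E: 7 beats/bar ÷ 2 beats/chord = 3.5 chords/bar.
Fastest is C at 6 chords/bar.

Section C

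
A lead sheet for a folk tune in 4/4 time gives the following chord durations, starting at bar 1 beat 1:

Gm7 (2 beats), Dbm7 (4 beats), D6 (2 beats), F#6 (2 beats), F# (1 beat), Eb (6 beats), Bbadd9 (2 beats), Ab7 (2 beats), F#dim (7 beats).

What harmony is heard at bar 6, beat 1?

Ab7

Beat 1 of bar 6 is beat (6−1)×4 + 1 = 21 overall.
Running totals: Gm7 ends at 2, Dbm7 ends at 6, D6 ends at 8, F#6 ends at 10, F# ends at 11, Eb ends at 17, Bbadd9 ends at 19, Ab7 ends at 21.
Beat 21 falls within Ab7.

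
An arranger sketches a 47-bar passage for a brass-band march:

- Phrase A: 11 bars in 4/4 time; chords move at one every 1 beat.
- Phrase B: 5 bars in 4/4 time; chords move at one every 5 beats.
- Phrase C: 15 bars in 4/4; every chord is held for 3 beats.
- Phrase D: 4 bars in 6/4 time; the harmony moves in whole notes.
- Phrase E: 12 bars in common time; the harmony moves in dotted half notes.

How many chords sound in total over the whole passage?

90 chords

A: 11 bars × 4 beats = 44 beats; 1 beat/chord → 44 chords.
B: 5 bars × 4 beats = 20 beats; 5 beats/chord → 4 chords.
C: 15 bars × 4 beats = 60 beats; 3 beats/chord → 20 chords.
D: 4 bars × 6 beats = 24 beats; 4 beats/chord → 6 chords.
E: 12 bars × 4 beats = 48 beats; 3 beats/chord → 16 chords.
Total: 44 + 4 + 20 + 6 + 16 = 90.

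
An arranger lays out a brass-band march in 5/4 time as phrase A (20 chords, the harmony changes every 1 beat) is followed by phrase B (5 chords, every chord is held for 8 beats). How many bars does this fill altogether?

A: 20 × 1 = 20 beats = 4 bars.
B: 5 × 8 = 40 beats = 8 bars.
Total: 4 + 8 = 12 bars.

12 bars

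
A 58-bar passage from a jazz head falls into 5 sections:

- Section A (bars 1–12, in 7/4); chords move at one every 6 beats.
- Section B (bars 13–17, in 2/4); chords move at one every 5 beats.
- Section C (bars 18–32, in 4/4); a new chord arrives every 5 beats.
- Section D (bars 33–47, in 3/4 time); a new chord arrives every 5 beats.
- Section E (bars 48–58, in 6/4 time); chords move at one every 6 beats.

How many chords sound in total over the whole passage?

A has 84 beats and chords last 6 each, so 14 chords.
B has 10 beats and chords last 5 each, so 2 chords.
C has 60 beats and chords last 5 each, so 12 chords.
D has 45 beats and chords last 5 each, so 9 chords.
E has 66 beats and chords last 6 each, so 11 chords.
Total: 14 + 2 + 12 + 9 + 11 = 48.

48 chords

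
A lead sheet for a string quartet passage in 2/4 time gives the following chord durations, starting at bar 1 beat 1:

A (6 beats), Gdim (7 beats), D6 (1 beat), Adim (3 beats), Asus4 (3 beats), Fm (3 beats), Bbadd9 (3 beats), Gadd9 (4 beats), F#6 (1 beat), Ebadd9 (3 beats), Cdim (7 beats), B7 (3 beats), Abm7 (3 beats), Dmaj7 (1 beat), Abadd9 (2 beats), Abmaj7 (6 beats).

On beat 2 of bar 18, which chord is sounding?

Beat 2 of bar 18 is beat (18−1)×2 + 2 = 36 overall.
Running totals: A ends at 6, Gdim ends at 13, D6 ends at 14, Adim ends at 17, Asus4 ends at 20, Fm ends at 23, Bbadd9 ends at 26, Gadd9 ends at 30, F#6 ends at 31, Ebadd9 ends at 34, Cdim ends at 41.
Beat 36 falls within Cdim.

Cdim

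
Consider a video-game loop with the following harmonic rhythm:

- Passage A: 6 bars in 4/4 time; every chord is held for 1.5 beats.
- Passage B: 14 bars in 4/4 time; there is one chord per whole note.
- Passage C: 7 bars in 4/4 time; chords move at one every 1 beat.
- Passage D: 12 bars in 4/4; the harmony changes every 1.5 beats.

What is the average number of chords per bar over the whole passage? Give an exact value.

30/13 chords per bar

A: 6 bars of 4 beats is 24 beats; at 1.5 beats each that's 16 chords.
B: 14 bars of 4 beats is 56 beats; at 4 beats each that's 14 chords.
C: 7 bars of 4 beats is 28 beats; at 1 beat each that's 28 chords.
D: 12 bars of 4 beats is 48 beats; at 1.5 beats each that's 32 chords.
Overall: 90 chords over 39 bars → 90/39 = 30/13 chords per bar.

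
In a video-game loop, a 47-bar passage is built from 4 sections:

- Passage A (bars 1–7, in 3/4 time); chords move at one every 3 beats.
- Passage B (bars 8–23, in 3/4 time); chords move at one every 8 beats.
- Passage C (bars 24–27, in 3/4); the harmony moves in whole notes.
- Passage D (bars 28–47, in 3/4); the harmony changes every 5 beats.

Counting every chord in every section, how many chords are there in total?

28 chords

A has 21 beats and chords last 3 each, so 7 chords.
B has 48 beats and chords last 8 each, so 6 chords.
C has 12 beats and chords last 4 each, so 3 chords.
D has 60 beats and chords last 5 each, so 12 chords.
Total: 7 + 6 + 3 + 12 = 28.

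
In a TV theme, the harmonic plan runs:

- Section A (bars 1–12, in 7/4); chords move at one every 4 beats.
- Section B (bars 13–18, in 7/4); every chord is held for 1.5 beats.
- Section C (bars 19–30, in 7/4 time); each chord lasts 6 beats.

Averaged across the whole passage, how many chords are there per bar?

A: 12 bars of 7 beats is 84 beats; at 4 beats each that's 21 chords.
B: 6 bars of 7 beats is 42 beats; at 1.5 beats each that's 28 chords.
C: 12 bars of 7 beats is 84 beats; at 6 beats each that's 14 chords.
Overall: 63 chords over 30 bars → 63/30 = 2.1 chords per bar.

2.1 chords per bar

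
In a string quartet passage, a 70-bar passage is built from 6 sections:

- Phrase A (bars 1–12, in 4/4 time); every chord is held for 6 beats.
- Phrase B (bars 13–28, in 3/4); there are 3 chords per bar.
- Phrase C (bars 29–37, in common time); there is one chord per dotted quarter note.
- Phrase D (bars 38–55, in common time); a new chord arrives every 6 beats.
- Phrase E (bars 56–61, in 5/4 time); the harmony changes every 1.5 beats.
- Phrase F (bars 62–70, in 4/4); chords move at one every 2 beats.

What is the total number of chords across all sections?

A: 12 bars × 4 beats = 48 beats; 6 beats/chord → 8 chords.
B: 16 bars × 3 beats = 48 beats; 1 beat/chord → 48 chords.
C: 9 bars × 4 beats = 36 beats; 1.5 beats/chord → 24 chords.
D: 18 bars × 4 beats = 72 beats; 6 beats/chord → 12 chords.
E: 6 bars × 5 beats = 30 beats; 1.5 beats/chord → 20 chords.
F: 9 bars × 4 beats = 36 beats; 2 beats/chord → 18 chords.
Total: 8 + 48 + 24 + 12 + 20 + 18 = 130.

130 chords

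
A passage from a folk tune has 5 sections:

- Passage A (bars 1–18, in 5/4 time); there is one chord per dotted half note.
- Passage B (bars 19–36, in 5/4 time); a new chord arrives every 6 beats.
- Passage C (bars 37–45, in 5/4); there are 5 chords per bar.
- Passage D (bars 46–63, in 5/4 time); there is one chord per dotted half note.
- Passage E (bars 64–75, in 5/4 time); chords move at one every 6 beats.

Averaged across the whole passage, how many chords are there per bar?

26/15 chords per bar

A: 18 × 5 = 90 beats ÷ 3 = 30 chords.
B: 18 × 5 = 90 beats ÷ 6 = 15 chords.
C: 9 × 5 = 45 beats ÷ 1 = 45 chords.
D: 18 × 5 = 90 beats ÷ 3 = 30 chords.
E: 12 × 5 = 60 beats ÷ 6 = 10 chords.
Overall: 130 chords over 75 bars → 130/75 = 26/15 chords per bar.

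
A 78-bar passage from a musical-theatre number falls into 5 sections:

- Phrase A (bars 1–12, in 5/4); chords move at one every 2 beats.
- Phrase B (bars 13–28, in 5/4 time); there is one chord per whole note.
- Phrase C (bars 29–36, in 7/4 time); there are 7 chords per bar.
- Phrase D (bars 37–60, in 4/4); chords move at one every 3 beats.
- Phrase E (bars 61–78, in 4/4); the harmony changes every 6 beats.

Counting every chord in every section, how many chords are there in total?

A has 60 beats and chords last 2 each, so 30 chords.
B has 80 beats and chords last 4 each, so 20 chords.
C has 56 beats and chords last 1 each, so 56 chords.
D has 96 beats and chords last 3 each, so 32 chords.
E has 72 beats and chords last 6 each, so 12 chords.
Total: 30 + 20 + 56 + 32 + 12 = 150.

150 chords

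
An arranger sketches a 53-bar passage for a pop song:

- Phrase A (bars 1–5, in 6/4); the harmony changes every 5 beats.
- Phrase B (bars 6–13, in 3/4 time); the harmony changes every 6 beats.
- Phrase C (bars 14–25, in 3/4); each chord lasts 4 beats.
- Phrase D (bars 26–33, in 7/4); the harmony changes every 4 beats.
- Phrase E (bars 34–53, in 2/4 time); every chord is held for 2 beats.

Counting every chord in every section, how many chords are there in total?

53 chords

A: 5 bars × 6 beats = 30 beats; 5 beats/chord → 6 chords.
B: 8 bars × 3 beats = 24 beats; 6 beats/chord → 4 chords.
C: 12 bars × 3 beats = 36 beats; 4 beats/chord → 9 chords.
D: 8 bars × 7 beats = 56 beats; 4 beats/chord → 14 chords.
E: 20 bars × 2 beats = 40 beats; 2 beats/chord → 20 chords.
Total: 6 + 4 + 9 + 14 + 20 = 53.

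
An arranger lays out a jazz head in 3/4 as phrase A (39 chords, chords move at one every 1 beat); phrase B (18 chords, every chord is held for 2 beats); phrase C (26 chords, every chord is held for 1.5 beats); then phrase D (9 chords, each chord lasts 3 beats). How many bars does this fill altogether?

47 bars

A: 39 × 1 = 39 beats = 13 bars.
B: 18 × 2 = 36 beats = 12 bars.
C: 26 × 1.5 = 39 beats = 13 bars.
D: 9 × 3 = 27 beats = 9 bars.
Total: 13 + 12 + 13 + 9 = 47 bars.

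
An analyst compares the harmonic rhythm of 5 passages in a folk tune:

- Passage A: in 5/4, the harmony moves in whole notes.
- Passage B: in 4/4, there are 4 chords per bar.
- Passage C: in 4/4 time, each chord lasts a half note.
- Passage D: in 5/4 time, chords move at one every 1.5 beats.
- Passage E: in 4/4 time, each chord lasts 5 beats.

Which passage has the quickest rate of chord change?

Passage B

A: 5 beats/bar ÷ 4 beats/chord = 1.25 chords/bar.
B: 4 beats/bar ÷ 1 beat/chord = 4 chords/bar.
C: 4 beats/bar ÷ 2 beats/chord = 2 chords/bar.
D: 5 beats/bar ÷ 1.5 beats/chord = 10/3 chords/bar.
E: 4 beats/bar ÷ 5 beats/chord = 0.8 chords/bar.
Fastest is B at 4 chords/bar.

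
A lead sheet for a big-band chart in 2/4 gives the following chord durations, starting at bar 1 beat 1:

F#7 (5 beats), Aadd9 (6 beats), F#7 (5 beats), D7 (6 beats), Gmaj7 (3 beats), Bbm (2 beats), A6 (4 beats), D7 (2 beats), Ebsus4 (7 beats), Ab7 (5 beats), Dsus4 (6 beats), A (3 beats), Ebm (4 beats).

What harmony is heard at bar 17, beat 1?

Beat 1 of bar 17 is beat (17−1)×2 + 1 = 33 overall.
Running totals: F#7 ends at 5, Aadd9 ends at 11, F#7 ends at 16, D7 ends at 22, Gmaj7 ends at 25, Bbm ends at 27, A6 ends at 31, D7 ends at 33.
Beat 33 falls within D7.

D7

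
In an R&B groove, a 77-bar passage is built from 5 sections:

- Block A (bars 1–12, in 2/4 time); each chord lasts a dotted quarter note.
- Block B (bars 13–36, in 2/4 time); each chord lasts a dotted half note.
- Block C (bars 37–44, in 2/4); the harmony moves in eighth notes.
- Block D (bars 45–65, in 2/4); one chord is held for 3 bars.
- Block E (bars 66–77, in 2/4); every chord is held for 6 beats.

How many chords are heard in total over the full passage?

A has 24 beats and chords last 1.5 each, so 16 chords.
B has 48 beats and chords last 3 each, so 16 chords.
C has 16 beats and chords last 0.5 each, so 32 chords.
D has 42 beats and chords last 6 each, so 7 chords.
E has 24 beats and chords last 6 each, so 4 chords.
Total: 16 + 16 + 32 + 7 + 4 = 75.

75 chords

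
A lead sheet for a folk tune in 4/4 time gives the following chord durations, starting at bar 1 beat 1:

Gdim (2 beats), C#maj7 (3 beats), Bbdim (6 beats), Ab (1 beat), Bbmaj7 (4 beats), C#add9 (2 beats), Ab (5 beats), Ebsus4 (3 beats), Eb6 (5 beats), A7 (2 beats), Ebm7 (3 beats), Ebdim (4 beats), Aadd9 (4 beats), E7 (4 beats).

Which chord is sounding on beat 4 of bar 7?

Beat 4 of bar 7 is beat (7−1)×4 + 4 = 28 overall.
Running totals: Gdim ends at 2, C#maj7 ends at 5, Bbdim ends at 11, Ab ends at 12, Bbmaj7 ends at 16, C#add9 ends at 18, Ab ends at 23, Ebsus4 ends at 26, Eb6 ends at 31.
Beat 28 falls within Eb6.

Eb6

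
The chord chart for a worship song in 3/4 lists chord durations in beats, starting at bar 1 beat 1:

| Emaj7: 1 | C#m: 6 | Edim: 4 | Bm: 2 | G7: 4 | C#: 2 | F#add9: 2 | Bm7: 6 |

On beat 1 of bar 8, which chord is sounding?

Beat 1 of bar 8 is beat (8−1)×3 + 1 = 22 overall.
Running totals: Emaj7 ends at 1, C#m ends at 7, Edim ends at 11, Bm ends at 13, G7 ends at 17, C# ends at 19, F#add9 ends at 21, Bm7 ends at 27.
Beat 22 falls within Bm7.

Bm7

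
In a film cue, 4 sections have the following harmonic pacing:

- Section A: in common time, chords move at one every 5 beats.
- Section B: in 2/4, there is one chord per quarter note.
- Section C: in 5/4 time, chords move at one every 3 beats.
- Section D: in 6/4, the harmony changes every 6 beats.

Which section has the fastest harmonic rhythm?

A: each chord is 5 beats in 4/4, so 0.8 per bar.
B: each chord is 1 beat in 2/4, so 2 per bar.
C: each chord is 3 beats in 5/4, so 5/3 per bar.
D: each chord is 6 beats in 6/4, so 1 per bar.
Fastest is B at 2 chords/bar.

Section B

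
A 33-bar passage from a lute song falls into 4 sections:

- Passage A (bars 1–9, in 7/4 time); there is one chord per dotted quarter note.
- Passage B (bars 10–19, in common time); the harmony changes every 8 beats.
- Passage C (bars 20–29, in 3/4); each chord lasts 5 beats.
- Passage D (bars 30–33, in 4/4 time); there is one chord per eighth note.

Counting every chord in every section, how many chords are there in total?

A has 63 beats and chords last 1.5 each, so 42 chords.
B has 40 beats and chords last 8 each, so 5 chords.
C has 30 beats and chords last 5 each, so 6 chords.
D has 16 beats and chords last 0.5 each, so 32 chords.
Total: 42 + 5 + 6 + 32 = 85.

85 chords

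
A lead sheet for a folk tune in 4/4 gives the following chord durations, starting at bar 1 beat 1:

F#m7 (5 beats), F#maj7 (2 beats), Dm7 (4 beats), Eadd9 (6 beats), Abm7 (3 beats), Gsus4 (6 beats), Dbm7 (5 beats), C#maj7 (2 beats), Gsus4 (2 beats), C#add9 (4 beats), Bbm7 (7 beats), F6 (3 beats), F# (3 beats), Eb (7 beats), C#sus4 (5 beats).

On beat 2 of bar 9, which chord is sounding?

Gsus4

Beat 2 of bar 9 is beat (9−1)×4 + 2 = 34 overall.
Running totals: F#m7 ends at 5, F#maj7 ends at 7, Dm7 ends at 11, Eadd9 ends at 17, Abm7 ends at 20, Gsus4 ends at 26, Dbm7 ends at 31, C#maj7 ends at 33, Gsus4 ends at 35.
Beat 34 falls within Gsus4.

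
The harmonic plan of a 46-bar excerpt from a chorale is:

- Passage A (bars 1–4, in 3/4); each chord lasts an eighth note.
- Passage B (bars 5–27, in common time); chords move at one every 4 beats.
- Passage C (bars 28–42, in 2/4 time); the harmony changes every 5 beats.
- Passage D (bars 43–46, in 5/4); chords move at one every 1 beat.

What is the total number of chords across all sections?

A: 4 bars × 3 beats = 12 beats; 0.5 beats/chord → 24 chords.
B: 23 bars × 4 beats = 92 beats; 4 beats/chord → 23 chords.
C: 15 bars × 2 beats = 30 beats; 5 beats/chord → 6 chords.
D: 4 bars × 5 beats = 20 beats; 1 beat/chord → 20 chords.
Total: 24 + 23 + 6 + 20 = 73.

73 chords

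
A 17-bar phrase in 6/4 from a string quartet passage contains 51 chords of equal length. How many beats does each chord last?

2 beats

17 bars × 6 beats/bar = 102 beats total.
102 beats ÷ 51 chords = 2 beats per chord.
(That is a half note.)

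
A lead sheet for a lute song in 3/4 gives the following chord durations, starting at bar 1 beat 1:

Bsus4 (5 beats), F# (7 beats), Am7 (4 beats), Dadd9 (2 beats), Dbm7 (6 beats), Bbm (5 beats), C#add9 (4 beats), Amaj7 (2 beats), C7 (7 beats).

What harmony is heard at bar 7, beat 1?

Dbm7

Beat 1 of bar 7 is beat (7−1)×3 + 1 = 19 overall.
Running totals: Bsus4 ends at 5, F# ends at 12, Am7 ends at 16, Dadd9 ends at 18, Dbm7 ends at 24.
Beat 19 falls within Dbm7.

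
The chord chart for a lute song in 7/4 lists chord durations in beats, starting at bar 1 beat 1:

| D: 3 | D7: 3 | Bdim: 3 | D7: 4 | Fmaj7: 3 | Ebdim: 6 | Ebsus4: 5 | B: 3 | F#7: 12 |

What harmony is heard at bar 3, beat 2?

Beat 2 of bar 3 is beat (3−1)×7 + 2 = 16 overall.
Running totals: D ends at 3, D7 ends at 6, Bdim ends at 9, D7 ends at 13, Fmaj7 ends at 16.
Beat 16 falls within Fmaj7.

Fmaj7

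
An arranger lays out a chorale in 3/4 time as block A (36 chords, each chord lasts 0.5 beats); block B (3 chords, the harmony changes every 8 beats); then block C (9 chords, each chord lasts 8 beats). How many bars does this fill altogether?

38 bars

A: 36 × 0.5 = 18 beats = 6 bars.
B: 3 × 8 = 24 beats = 8 bars.
C: 9 × 8 = 72 beats = 24 bars.
Total: 6 + 8 + 24 = 38 bars.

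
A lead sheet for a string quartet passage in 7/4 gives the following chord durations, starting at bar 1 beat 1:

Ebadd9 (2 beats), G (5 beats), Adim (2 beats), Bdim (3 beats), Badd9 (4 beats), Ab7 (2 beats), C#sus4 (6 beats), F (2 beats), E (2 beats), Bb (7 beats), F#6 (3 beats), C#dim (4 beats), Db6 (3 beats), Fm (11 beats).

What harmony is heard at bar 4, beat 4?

F

Beat 4 of bar 4 is beat (4−1)×7 + 4 = 25 overall.
Running totals: Ebadd9 ends at 2, G ends at 7, Adim ends at 9, Bdim ends at 12, Badd9 ends at 16, Ab7 ends at 18, C#sus4 ends at 24, F ends at 26.
Beat 25 falls within F.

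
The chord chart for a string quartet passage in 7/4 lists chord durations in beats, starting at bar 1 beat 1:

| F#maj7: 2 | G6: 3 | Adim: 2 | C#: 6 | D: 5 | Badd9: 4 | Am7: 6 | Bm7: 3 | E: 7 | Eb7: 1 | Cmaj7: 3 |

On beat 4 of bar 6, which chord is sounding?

Eb7

Beat 4 of bar 6 is beat (6−1)×7 + 4 = 39 overall.
Running totals: F#maj7 ends at 2, G6 ends at 5, Adim ends at 7, C# ends at 13, D ends at 18, Badd9 ends at 22, Am7 ends at 28, Bm7 ends at 31, E ends at 38, Eb7 ends at 39.
Beat 39 falls within Eb7.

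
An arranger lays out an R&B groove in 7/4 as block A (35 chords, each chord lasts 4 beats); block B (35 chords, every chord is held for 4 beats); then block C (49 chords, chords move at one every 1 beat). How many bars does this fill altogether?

A: 35 × 4 = 140 beats = 20 bars.
B: 35 × 4 = 140 beats = 20 bars.
C: 49 × 1 = 49 beats = 7 bars.
Total: 20 + 20 + 7 = 47 bars.

47 bars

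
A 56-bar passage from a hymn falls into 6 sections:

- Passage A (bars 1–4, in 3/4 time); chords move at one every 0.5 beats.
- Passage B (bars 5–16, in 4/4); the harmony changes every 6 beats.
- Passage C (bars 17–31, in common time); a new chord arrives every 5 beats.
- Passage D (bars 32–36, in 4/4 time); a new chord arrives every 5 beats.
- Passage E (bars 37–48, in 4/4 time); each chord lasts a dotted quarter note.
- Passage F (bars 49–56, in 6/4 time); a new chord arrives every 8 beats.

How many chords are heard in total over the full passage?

86 chords

A has 12 beats and chords last 0.5 each, so 24 chords.
B has 48 beats and chords last 6 each, so 8 chords.
C has 60 beats and chords last 5 each, so 12 chords.
D has 20 beats and chords last 5 each, so 4 chords.
E has 48 beats and chords last 1.5 each, so 32 chords.
F has 48 beats and chords last 8 each, so 6 chords.
Total: 24 + 8 + 12 + 4 + 32 + 6 = 86.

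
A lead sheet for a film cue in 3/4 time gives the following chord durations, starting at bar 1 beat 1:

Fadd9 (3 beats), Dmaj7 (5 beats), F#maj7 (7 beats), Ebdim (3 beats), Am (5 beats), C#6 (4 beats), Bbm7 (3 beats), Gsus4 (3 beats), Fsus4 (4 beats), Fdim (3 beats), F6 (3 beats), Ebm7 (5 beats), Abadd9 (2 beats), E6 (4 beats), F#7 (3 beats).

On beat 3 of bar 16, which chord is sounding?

Ebm7

Beat 3 of bar 16 is beat (16−1)×3 + 3 = 48 overall.
Running totals: Fadd9 ends at 3, Dmaj7 ends at 8, F#maj7 ends at 15, Ebdim ends at 18, Am ends at 23, C#6 ends at 27, Bbm7 ends at 30, Gsus4 ends at 33, Fsus4 ends at 37, Fdim ends at 40, F6 ends at 43, Ebm7 ends at 48.
Beat 48 falls within Ebm7.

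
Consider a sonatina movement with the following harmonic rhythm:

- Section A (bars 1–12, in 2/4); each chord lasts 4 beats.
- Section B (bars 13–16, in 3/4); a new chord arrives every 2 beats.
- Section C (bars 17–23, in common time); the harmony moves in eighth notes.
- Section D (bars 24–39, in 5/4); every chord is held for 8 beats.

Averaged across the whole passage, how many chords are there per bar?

A: 12 bars of 2 beats is 24 beats; at 4 beats each that's 6 chords.
B: 4 bars of 3 beats is 12 beats; at 2 beats each that's 6 chords.
C: 7 bars of 4 beats is 28 beats; at 0.5 beats each that's 56 chords.
D: 16 bars of 5 beats is 80 beats; at 8 beats each that's 10 chords.
Overall: 78 chords over 39 bars → 78/39 = 2 chords per bar.

2 chords per bar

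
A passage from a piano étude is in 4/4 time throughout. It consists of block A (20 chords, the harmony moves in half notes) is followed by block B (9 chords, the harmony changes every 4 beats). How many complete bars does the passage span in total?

19 bars

A: 20 × 2 = 40 beats = 10 bars.
B: 9 × 4 = 36 beats = 9 bars.
Total: 10 + 9 = 19 bars.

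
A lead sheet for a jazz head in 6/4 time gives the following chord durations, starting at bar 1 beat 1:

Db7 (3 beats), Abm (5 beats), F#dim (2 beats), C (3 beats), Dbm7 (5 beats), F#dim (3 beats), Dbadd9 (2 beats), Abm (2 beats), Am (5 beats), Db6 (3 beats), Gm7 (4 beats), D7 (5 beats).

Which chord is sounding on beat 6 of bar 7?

D7

Beat 6 of bar 7 is beat (7−1)×6 + 6 = 42 overall.
Running totals: Db7 ends at 3, Abm ends at 8, F#dim ends at 10, C ends at 13, Dbm7 ends at 18, F#dim ends at 21, Dbadd9 ends at 23, Abm ends at 25, Am ends at 30, Db6 ends at 33, Gm7 ends at 37, D7 ends at 42.
Beat 42 falls within D7.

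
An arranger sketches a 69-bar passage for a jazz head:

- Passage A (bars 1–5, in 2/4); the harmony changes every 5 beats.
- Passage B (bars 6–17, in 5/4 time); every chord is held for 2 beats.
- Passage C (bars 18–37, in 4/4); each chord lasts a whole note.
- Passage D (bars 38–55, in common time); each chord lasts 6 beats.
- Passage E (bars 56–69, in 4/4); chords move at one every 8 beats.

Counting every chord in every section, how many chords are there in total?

A: 5 bars × 2 beats = 10 beats; 5 beats/chord → 2 chords.
B: 12 bars × 5 beats = 60 beats; 2 beats/chord → 30 chords.
C: 20 bars × 4 beats = 80 beats; 4 beats/chord → 20 chords.
D: 18 bars × 4 beats = 72 beats; 6 beats/chord → 12 chords.
E: 14 bars × 4 beats = 56 beats; 8 beats/chord → 7 chords.
Total: 2 + 30 + 20 + 12 + 7 = 71.

71 chords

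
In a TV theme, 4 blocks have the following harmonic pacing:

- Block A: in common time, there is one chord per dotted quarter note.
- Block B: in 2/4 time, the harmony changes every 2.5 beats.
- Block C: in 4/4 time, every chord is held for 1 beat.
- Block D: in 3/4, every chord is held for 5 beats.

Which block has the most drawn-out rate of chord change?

Block D

A: each chord is 1.5 beats in 4/4, so 8/3 per bar.
B: each chord is 2.5 beats in 2/4, so 0.8 per bar.
C: each chord is 1 beat in 4/4, so 4 per bar.
D: each chord is 5 beats in 3/4, so 0.6 per bar.
Slowest is D at 0.6 chords/bar.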